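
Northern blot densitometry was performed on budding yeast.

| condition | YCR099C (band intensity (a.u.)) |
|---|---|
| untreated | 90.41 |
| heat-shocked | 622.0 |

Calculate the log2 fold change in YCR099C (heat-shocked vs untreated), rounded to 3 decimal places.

Fold change = 622.0 / 90.41 = 6.8798
log2(6.8798) = 2.7824

2.782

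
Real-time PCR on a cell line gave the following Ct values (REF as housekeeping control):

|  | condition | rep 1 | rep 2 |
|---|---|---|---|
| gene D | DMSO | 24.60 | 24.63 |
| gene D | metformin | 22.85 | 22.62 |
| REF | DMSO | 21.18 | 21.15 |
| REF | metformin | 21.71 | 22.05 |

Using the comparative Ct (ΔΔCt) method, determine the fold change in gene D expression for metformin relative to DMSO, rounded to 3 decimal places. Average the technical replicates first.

6.042

Mean Ct: gene D DMSO 24.615; gene D metformin 22.735; REF DMSO 21.165; REF metformin 21.880
ΔCt(DMSO) = 24.615 − 21.165 = 3.450
ΔCt(metformin) = 22.735 − 21.880 = 0.855
ΔΔCt = 0.855 − 3.450 = -2.595
Fold change = 2^(−(-2.595)) = 2^2.595 = 6.0419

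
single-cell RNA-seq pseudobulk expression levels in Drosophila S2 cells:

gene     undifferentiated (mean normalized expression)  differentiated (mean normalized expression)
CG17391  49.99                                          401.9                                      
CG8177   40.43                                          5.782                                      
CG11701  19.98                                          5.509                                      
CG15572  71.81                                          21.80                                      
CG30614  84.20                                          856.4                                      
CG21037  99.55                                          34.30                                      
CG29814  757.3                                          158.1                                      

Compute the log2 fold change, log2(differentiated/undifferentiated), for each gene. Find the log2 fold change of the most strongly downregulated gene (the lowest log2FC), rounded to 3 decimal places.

log2(401.9/49.99) = 3.007  (CG17391)
log2(5.782/40.43) = -2.806  (CG8177)
log2(5.509/19.98) = -1.859  (CG11701)
log2(21.80/71.81) = -1.720  (CG15572)
log2(856.4/84.20) = 3.346  (CG30614)
log2(34.30/99.55) = -1.537  (CG21037)
log2(158.1/757.3) = -2.260  (CG29814)
CG8177 is most strongly downregulated.

-2.806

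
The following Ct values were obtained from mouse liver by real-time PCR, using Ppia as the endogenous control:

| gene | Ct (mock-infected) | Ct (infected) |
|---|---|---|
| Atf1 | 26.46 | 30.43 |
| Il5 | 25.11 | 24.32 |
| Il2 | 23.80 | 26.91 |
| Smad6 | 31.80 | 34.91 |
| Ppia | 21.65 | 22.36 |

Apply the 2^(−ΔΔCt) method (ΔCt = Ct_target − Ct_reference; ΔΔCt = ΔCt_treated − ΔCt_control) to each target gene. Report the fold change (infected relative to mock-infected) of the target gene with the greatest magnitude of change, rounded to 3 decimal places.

Atf1: ΔΔCt = (30.43−22.36) − (26.46−21.65) = 8.07 − 4.81 = 3.26; fold change = 2^-3.26 = 0.104
Il5: ΔΔCt = (24.32−22.36) − (25.11−21.65) = 1.96 − 3.46 = -1.50; fold change = 2^1.50 = 2.828
Il2: ΔΔCt = (26.91−22.36) − (23.80−21.65) = 4.55 − 2.15 = 2.40; fold change = 2^-2.40 = 0.189
Smad6: ΔΔCt = (34.91−22.36) − (31.80−21.65) = 12.55 − 10.15 = 2.40; fold change = 2^-2.40 = 0.189
Atf1 has the largest |ΔΔCt| = 3.26.

0.104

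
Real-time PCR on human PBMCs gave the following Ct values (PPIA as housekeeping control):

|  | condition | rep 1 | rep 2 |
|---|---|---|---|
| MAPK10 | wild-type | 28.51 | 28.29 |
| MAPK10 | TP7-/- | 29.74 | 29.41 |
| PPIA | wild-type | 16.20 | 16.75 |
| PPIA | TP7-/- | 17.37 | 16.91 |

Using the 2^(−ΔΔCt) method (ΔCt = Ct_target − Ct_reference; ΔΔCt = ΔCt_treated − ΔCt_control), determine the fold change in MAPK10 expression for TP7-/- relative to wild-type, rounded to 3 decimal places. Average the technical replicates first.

0.702

Mean Ct: MAPK10 wild-type 28.400; MAPK10 TP7-/- 29.575; PPIA wild-type 16.475; PPIA TP7-/- 17.140
ΔCt(wild-type) = 28.400 − 16.475 = 11.925
ΔCt(TP7-/-) = 29.575 − 17.140 = 12.435
ΔΔCt = 12.435 − 11.925 = 0.510
Fold change = 2^(−0.510) = 0.7022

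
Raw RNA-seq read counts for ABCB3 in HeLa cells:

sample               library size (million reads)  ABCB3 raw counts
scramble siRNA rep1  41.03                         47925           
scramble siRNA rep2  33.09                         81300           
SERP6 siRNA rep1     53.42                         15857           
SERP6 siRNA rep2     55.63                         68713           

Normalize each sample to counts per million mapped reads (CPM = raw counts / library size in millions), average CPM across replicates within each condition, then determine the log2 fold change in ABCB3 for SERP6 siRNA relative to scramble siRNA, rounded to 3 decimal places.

-1.243

CPM(scramble siRNA rep1) = 47925 / 41.03 = 1168.0478
CPM(scramble siRNA rep2) = 81300 / 33.09 = 2456.9356
CPM(SERP6 siRNA rep1) = 15857 / 53.42 = 296.8364
CPM(SERP6 siRNA rep2) = 68713 / 55.63 = 1235.1789
mean CPM(scramble siRNA) = 1812.4917; mean CPM(SERP6 siRNA) = 766.0076
Fold change = 766.0076 / 1812.4917 = 0.42263
log2(0.42263) = -1.2425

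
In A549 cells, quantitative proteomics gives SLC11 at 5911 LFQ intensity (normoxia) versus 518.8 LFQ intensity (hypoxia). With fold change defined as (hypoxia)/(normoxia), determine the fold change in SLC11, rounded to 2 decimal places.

0.09

Fold change = 518.8 / 5911 = 0.088
SLC11 is downregulated.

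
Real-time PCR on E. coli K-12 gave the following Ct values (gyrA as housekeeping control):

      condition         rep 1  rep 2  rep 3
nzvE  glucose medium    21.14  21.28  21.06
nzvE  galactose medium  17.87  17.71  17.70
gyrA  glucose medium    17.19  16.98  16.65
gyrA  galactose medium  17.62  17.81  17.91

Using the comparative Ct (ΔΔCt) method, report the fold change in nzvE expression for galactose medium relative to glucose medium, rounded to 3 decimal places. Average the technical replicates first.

18.896

Mean Ct: nzvE glucose medium 21.160; nzvE galactose medium 17.760; gyrA glucose medium 16.940; gyrA galactose medium 17.780
ΔCt(glucose medium) = 21.160 − 16.940 = 4.220
ΔCt(galactose medium) = 17.760 − 17.780 = -0.020
ΔΔCt = -0.020 − 4.220 = -4.240
Fold change = 2^(−(-4.240)) = 2^4.240 = 18.8959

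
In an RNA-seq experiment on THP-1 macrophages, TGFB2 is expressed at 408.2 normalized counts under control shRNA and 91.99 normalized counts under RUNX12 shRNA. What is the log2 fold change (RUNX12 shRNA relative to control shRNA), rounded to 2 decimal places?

Fold change = 91.99 / 408.2 = 0.2254
log2(0.2254) = -2.150

-2.15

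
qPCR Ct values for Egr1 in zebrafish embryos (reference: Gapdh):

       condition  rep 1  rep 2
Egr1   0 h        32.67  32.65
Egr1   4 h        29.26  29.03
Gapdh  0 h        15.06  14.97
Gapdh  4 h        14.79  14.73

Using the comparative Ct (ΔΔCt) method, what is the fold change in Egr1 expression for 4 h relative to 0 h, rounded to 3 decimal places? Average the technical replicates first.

Mean Ct: Egr1 0 h 32.660; Egr1 4 h 29.145; Gapdh 0 h 15.015; Gapdh 4 h 14.760
ΔCt(0 h) = 32.660 − 15.015 = 17.645
ΔCt(4 h) = 29.145 − 14.760 = 14.385
ΔΔCt = 14.385 − 17.645 = -3.260
Fold change = 2^(−(-3.260)) = 2^3.260 = 9.5798

9.580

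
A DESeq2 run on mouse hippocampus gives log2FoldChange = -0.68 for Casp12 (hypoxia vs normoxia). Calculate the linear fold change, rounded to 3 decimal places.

0.624

Fold change = 2^(-0.68) = 0.6242
That is, Casp12 drops to 62.4% of the normoxia level.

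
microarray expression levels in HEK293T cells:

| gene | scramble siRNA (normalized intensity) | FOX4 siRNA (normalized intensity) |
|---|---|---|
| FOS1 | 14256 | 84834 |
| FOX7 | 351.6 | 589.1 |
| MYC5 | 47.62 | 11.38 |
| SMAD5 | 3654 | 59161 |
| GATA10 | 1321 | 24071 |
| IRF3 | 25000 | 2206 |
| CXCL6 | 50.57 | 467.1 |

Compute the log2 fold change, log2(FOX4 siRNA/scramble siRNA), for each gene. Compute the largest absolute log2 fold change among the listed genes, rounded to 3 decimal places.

log2(84834/14256) = 2.573  (FOS1)
log2(589.1/351.6) = 0.745  (FOX7)
log2(11.38/47.62) = -2.065  (MYC5)
log2(59161/3654) = 4.017  (SMAD5)
log2(24071/1321) = 4.188  (GATA10)
log2(2206/25000) = -3.502  (IRF3)
log2(467.1/50.57) = 3.207  (CXCL6)
The largest magnitude belongs to GATA10.

4.188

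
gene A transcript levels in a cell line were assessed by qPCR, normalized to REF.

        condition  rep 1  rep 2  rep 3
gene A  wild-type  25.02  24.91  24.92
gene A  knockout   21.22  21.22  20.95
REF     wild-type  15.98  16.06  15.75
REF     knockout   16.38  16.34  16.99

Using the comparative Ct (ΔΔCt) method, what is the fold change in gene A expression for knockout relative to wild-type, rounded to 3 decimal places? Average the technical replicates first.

Mean Ct: gene A wild-type 24.950; gene A knockout 21.130; REF wild-type 15.930; REF knockout 16.570
ΔCt(wild-type) = 24.950 − 15.930 = 9.020
ΔCt(knockout) = 21.130 − 16.570 = 4.560
ΔΔCt = 4.560 − 9.020 = -4.460
Fold change = 2^(−(-4.460)) = 2^4.460 = 22.0087

22.009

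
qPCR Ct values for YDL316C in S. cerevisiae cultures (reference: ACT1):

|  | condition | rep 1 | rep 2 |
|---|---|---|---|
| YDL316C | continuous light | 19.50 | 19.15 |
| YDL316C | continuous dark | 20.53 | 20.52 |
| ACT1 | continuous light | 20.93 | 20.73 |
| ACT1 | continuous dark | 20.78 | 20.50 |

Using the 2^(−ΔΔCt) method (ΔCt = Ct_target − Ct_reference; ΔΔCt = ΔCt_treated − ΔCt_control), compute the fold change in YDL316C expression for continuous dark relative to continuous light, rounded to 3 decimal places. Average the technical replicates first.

0.382

Mean Ct: YDL316C continuous light 19.325; YDL316C continuous dark 20.525; ACT1 continuous light 20.830; ACT1 continuous dark 20.640
ΔCt(continuous light) = 19.325 − 20.830 = -1.505
ΔCt(continuous dark) = 20.525 − 20.640 = -0.115
ΔΔCt = -0.115 − (-1.505) = 1.390
Fold change = 2^(−1.390) = 0.3816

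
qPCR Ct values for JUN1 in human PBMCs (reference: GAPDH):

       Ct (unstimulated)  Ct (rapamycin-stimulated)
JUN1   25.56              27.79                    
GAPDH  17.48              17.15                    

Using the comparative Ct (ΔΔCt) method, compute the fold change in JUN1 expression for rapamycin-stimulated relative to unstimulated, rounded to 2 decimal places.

0.17

ΔCt(unstimulated) = 25.560 − 17.480 = 8.080
ΔCt(rapamycin-stimulated) = 27.790 − 17.150 = 10.640
ΔΔCt = 10.640 − 8.080 = 2.560
Fold change = 2^(−2.560) = 0.170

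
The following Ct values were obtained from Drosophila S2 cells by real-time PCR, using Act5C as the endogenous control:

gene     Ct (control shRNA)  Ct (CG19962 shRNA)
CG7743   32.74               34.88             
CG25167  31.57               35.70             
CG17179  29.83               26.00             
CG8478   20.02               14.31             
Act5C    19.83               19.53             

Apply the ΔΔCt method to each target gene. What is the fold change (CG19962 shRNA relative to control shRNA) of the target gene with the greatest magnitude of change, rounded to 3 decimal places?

42.518

CG7743: ΔΔCt = (34.88−19.53) − (32.74−19.83) = 15.35 − 12.91 = 2.44; fold change = 2^-2.44 = 0.184
CG25167: ΔΔCt = (35.70−19.53) − (31.57−19.83) = 16.17 − 11.74 = 4.43; fold change = 2^-4.43 = 0.046
CG17179: ΔΔCt = (26.00−19.53) − (29.83−19.83) = 6.47 − 10.00 = -3.53; fold change = 2^3.53 = 11.551
CG8478: ΔΔCt = (14.31−19.53) − (20.02−19.83) = -5.22 − 0.19 = -5.41; fold change = 2^5.41 = 42.518
CG8478 has the largest |ΔΔCt| = 5.41.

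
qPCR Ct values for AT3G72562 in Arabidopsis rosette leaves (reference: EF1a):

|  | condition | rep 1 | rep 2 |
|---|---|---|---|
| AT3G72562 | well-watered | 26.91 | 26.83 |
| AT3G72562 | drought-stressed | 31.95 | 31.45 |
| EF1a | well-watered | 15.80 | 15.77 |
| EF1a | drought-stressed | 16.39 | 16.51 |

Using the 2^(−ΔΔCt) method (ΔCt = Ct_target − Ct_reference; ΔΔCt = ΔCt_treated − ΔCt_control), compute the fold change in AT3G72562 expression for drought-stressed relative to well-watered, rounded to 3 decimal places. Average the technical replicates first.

0.056

Mean Ct: AT3G72562 well-watered 26.870; AT3G72562 drought-stressed 31.700; EF1a well-watered 15.785; EF1a drought-stressed 16.450
ΔCt(well-watered) = 26.870 − 15.785 = 11.085
ΔCt(drought-stressed) = 31.700 − 16.450 = 15.250
ΔΔCt = 15.250 − 11.085 = 4.165
Fold change = 2^(−4.165) = 0.0557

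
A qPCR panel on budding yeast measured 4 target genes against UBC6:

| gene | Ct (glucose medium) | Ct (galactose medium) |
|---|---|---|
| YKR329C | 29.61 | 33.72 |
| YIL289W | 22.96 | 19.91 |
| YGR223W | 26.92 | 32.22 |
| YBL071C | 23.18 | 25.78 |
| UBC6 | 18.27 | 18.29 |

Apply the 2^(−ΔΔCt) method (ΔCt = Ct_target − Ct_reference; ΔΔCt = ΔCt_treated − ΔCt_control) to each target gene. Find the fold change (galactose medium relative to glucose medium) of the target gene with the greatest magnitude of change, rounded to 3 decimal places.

YKR329C: ΔΔCt = (33.72−18.29) − (29.61−18.27) = 15.43 − 11.34 = 4.09; fold change = 2^-4.09 = 0.059
YIL289W: ΔΔCt = (19.91−18.29) − (22.96−18.27) = 1.62 − 4.69 = -3.07; fold change = 2^3.07 = 8.398
YGR223W: ΔΔCt = (32.22−18.29) − (26.92−18.27) = 13.93 − 8.65 = 5.28; fold change = 2^-5.28 = 0.026
YBL071C: ΔΔCt = (25.78−18.29) − (23.18−18.27) = 7.49 − 4.91 = 2.58; fold change = 2^-2.58 = 0.167
YGR223W has the largest |ΔΔCt| = 5.28.

0.026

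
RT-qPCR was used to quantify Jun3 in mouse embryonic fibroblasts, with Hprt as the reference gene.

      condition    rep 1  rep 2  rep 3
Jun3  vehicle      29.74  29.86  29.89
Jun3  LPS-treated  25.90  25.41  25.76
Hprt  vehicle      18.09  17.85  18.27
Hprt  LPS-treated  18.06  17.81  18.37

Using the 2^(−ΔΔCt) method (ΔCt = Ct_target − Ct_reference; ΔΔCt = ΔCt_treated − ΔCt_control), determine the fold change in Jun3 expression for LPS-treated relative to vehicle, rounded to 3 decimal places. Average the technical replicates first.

Mean Ct: Jun3 vehicle 29.830; Jun3 LPS-treated 25.690; Hprt vehicle 18.070; Hprt LPS-treated 18.080
ΔCt(vehicle) = 29.830 − 18.070 = 11.760
ΔCt(LPS-treated) = 25.690 − 18.080 = 7.610
ΔΔCt = 7.610 − 11.760 = -4.150
Fold change = 2^(−(-4.150)) = 2^4.150 = 17.7531

17.753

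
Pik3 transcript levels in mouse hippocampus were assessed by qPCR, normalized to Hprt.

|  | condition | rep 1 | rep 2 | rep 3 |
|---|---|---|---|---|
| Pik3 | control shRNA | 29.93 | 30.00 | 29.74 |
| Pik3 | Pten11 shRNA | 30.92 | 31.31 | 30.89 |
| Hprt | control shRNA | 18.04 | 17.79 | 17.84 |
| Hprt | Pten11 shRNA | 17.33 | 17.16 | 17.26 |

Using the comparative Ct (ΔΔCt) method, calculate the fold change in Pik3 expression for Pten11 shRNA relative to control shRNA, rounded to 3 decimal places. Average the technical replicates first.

Mean Ct: Pik3 control shRNA 29.890; Pik3 Pten11 shRNA 31.040; Hprt control shRNA 17.890; Hprt Pten11 shRNA 17.250
ΔCt(control shRNA) = 29.890 − 17.890 = 12.000
ΔCt(Pten11 shRNA) = 31.040 − 17.250 = 13.790
ΔΔCt = 13.790 − 12.000 = 1.790
Fold change = 2^(−1.790) = 0.2892

0.289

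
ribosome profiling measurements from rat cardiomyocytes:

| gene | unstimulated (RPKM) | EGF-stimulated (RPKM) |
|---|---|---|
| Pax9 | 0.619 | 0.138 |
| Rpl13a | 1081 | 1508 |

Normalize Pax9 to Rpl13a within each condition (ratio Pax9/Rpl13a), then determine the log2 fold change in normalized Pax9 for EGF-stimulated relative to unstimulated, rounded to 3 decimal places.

-2.646

Pax9/Rpl13a (unstimulated) = 0.619 / 1081 = 0.00057262
Pax9/Rpl13a (EGF-stimulated) = 0.138 / 1508 = 9.1512e-05
Fold change = 9.1512e-05 / 0.00057262 = 0.1598
log2(0.1598) = -2.6455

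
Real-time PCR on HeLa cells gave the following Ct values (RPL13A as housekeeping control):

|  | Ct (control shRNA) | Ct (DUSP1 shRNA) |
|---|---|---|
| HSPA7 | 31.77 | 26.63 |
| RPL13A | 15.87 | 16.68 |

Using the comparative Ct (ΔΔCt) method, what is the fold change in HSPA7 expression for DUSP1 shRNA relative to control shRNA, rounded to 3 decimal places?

61.820

ΔCt(control shRNA) = 31.770 − 15.870 = 15.900
ΔCt(DUSP1 shRNA) = 26.630 − 16.680 = 9.950
ΔΔCt = 9.950 − 15.900 = -5.950
Fold change = 2^(−(-5.950)) = 2^5.950 = 61.8199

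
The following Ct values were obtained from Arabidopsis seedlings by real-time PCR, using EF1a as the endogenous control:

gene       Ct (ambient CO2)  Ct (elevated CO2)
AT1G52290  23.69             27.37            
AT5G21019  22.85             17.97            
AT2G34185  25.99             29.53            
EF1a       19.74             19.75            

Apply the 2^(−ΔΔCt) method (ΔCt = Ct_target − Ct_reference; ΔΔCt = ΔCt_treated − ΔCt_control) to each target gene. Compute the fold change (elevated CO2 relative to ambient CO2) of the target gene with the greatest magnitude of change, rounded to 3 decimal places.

AT1G52290: ΔΔCt = (27.37−19.75) − (23.69−19.74) = 7.62 − 3.95 = 3.67; fold change = 2^-3.67 = 0.079
AT5G21019: ΔΔCt = (17.97−19.75) − (22.85−19.74) = -1.78 − 3.11 = -4.89; fold change = 2^4.89 = 29.651
AT2G34185: ΔΔCt = (29.53−19.75) − (25.99−19.74) = 9.78 − 6.25 = 3.53; fold change = 2^-3.53 = 0.087
AT5G21019 has the largest |ΔΔCt| = 4.89.

29.651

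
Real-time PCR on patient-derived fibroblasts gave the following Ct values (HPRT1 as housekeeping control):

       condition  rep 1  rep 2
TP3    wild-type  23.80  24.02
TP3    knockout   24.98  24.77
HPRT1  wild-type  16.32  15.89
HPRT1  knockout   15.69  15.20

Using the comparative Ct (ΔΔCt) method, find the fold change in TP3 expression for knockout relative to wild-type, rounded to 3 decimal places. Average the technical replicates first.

Mean Ct: TP3 wild-type 23.910; TP3 knockout 24.875; HPRT1 wild-type 16.105; HPRT1 knockout 15.445
ΔCt(wild-type) = 23.910 − 16.105 = 7.805
ΔCt(knockout) = 24.875 − 15.445 = 9.430
ΔΔCt = 9.430 − 7.805 = 1.625
Fold change = 2^(−1.625) = 0.3242

0.324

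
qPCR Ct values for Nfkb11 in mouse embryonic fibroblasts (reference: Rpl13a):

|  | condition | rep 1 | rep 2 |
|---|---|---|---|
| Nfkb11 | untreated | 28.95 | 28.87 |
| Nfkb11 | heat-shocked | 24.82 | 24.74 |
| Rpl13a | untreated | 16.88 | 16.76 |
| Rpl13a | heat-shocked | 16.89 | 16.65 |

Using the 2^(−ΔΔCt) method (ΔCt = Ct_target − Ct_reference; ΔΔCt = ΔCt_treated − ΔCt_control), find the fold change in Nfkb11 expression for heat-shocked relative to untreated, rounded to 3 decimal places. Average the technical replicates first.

Mean Ct: Nfkb11 untreated 28.910; Nfkb11 heat-shocked 24.780; Rpl13a untreated 16.820; Rpl13a heat-shocked 16.770
ΔCt(untreated) = 28.910 − 16.820 = 12.090
ΔCt(heat-shocked) = 24.780 − 16.770 = 8.010
ΔΔCt = 8.010 − 12.090 = -4.080
Fold change = 2^(−(-4.080)) = 2^4.080 = 16.9123

16.912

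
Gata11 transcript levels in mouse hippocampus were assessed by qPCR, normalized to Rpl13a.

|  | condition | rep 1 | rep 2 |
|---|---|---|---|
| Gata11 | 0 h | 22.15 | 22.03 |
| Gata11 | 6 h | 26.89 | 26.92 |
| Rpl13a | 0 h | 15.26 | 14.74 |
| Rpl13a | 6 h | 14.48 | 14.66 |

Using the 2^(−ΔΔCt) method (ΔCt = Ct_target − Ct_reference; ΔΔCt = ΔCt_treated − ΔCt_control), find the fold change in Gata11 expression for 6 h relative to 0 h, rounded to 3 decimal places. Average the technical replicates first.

Mean Ct: Gata11 0 h 22.090; Gata11 6 h 26.905; Rpl13a 0 h 15.000; Rpl13a 6 h 14.570
ΔCt(0 h) = 22.090 − 15.000 = 7.090
ΔCt(6 h) = 26.905 − 14.570 = 12.335
ΔΔCt = 12.335 − 7.090 = 5.245
Fold change = 2^(−5.245) = 0.0264

0.026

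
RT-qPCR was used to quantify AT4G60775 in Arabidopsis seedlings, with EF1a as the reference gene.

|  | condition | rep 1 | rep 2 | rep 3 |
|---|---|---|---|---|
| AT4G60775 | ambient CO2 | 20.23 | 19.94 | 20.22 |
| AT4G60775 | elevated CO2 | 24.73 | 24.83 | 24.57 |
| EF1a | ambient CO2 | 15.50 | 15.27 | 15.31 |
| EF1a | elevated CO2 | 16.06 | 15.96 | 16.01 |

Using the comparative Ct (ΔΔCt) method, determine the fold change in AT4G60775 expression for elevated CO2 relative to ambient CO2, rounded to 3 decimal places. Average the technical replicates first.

Mean Ct: AT4G60775 ambient CO2 20.130; AT4G60775 elevated CO2 24.710; EF1a ambient CO2 15.360; EF1a elevated CO2 16.010
ΔCt(ambient CO2) = 20.130 − 15.360 = 4.770
ΔCt(elevated CO2) = 24.710 − 16.010 = 8.700
ΔΔCt = 8.700 − 4.770 = 3.930
Fold change = 2^(−3.930) = 0.0656

0.066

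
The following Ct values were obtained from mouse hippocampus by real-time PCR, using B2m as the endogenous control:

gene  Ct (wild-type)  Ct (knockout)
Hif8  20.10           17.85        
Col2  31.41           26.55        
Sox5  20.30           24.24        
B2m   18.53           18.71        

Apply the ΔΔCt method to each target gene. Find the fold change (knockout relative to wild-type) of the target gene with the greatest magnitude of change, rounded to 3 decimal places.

32.900

Hif8: ΔΔCt = (17.85−18.71) − (20.10−18.53) = -0.86 − 1.57 = -2.43; fold change = 2^2.43 = 5.389
Col2: ΔΔCt = (26.55−18.71) − (31.41−18.53) = 7.84 − 12.88 = -5.04; fold change = 2^5.04 = 32.900
Sox5: ΔΔCt = (24.24−18.71) − (20.30−18.53) = 5.53 − 1.77 = 3.76; fold change = 2^-3.76 = 0.074
Col2 has the largest |ΔΔCt| = 5.04.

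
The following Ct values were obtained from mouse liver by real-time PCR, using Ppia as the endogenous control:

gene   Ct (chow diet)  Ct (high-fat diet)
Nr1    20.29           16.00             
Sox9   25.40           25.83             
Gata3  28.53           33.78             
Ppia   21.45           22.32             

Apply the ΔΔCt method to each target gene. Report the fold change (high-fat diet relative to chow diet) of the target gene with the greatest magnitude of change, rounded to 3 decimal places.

35.753

Nr1: ΔΔCt = (16.00−22.32) − (20.29−21.45) = -6.32 − (-1.16) = -5.16; fold change = 2^5.16 = 35.753
Sox9: ΔΔCt = (25.83−22.32) − (25.40−21.45) = 3.51 − 3.95 = -0.44; fold change = 2^0.44 = 1.357
Gata3: ΔΔCt = (33.78−22.32) − (28.53−21.45) = 11.46 − 7.08 = 4.38; fold change = 2^-4.38 = 0.048
Nr1 has the largest |ΔΔCt| = 5.16.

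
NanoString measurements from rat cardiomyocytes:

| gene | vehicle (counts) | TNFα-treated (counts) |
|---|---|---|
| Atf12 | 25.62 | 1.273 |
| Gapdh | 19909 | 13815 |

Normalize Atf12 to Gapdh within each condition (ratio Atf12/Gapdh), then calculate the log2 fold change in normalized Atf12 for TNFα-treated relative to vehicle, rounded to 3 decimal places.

-3.804

Atf12/Gapdh (vehicle) = 25.62 / 19909 = 0.0012869
Atf12/Gapdh (TNFα-treated) = 1.273 / 13815 = 9.2146e-05
Fold change = 9.2146e-05 / 0.0012869 = 0.0716
log2(0.0716) = -3.8038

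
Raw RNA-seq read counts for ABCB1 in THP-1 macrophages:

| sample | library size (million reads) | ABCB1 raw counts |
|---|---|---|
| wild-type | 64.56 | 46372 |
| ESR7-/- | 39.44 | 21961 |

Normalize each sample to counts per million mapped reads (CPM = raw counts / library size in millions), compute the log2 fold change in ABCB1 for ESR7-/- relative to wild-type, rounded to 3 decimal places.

-0.367

CPM(wild-type) = 46372 / 64.56 = 718.2776
CPM(ESR7-/-) = 21961 / 39.44 = 556.8205
Fold change = 556.8205 / 718.2776 = 0.77522
log2(0.77522) = -0.3673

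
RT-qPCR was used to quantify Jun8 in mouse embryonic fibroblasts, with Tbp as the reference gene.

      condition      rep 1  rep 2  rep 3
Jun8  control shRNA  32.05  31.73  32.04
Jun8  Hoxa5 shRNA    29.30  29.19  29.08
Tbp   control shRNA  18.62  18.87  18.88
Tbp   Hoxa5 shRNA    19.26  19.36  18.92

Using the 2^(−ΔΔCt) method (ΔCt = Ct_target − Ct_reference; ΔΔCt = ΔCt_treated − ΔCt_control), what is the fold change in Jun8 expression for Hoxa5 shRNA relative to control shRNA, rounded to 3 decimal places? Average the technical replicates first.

Mean Ct: Jun8 control shRNA 31.940; Jun8 Hoxa5 shRNA 29.190; Tbp control shRNA 18.790; Tbp Hoxa5 shRNA 19.180
ΔCt(control shRNA) = 31.940 − 18.790 = 13.150
ΔCt(Hoxa5 shRNA) = 29.190 − 19.180 = 10.010
ΔΔCt = 10.010 − 13.150 = -3.140
Fold change = 2^(−(-3.140)) = 2^3.140 = 8.8152

8.815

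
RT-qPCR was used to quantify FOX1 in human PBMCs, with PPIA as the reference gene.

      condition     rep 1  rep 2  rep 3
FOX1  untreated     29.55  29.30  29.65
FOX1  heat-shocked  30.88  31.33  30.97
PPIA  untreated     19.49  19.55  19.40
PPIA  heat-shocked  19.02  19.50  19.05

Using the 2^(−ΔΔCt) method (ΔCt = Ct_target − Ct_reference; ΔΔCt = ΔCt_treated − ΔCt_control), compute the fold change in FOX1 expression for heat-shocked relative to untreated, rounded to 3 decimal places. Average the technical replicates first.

Mean Ct: FOX1 untreated 29.500; FOX1 heat-shocked 31.060; PPIA untreated 19.480; PPIA heat-shocked 19.190
ΔCt(untreated) = 29.500 − 19.480 = 10.020
ΔCt(heat-shocked) = 31.060 − 19.190 = 11.870
ΔΔCt = 11.870 − 10.020 = 1.850
Fold change = 2^(−1.850) = 0.2774

0.277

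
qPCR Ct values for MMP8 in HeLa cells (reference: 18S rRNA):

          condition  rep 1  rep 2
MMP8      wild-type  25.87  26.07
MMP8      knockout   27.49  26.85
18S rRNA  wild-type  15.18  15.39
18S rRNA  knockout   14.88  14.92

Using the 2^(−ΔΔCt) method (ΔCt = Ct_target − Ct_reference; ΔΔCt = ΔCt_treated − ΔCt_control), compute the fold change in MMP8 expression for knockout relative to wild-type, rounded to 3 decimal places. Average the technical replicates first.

0.333

Mean Ct: MMP8 wild-type 25.970; MMP8 knockout 27.170; 18S rRNA wild-type 15.285; 18S rRNA knockout 14.900
ΔCt(wild-type) = 25.970 − 15.285 = 10.685
ΔCt(knockout) = 27.170 − 14.900 = 12.270
ΔΔCt = 12.270 − 10.685 = 1.585
Fold change = 2^(−1.585) = 0.3333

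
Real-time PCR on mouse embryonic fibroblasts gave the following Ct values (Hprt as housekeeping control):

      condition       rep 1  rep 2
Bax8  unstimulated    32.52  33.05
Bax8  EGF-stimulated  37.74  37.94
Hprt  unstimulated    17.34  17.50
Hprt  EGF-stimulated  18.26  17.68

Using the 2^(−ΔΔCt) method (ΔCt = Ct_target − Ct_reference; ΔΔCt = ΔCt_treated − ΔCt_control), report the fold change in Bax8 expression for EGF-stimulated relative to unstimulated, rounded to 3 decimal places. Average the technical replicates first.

0.044

Mean Ct: Bax8 unstimulated 32.785; Bax8 EGF-stimulated 37.840; Hprt unstimulated 17.420; Hprt EGF-stimulated 17.970
ΔCt(unstimulated) = 32.785 − 17.420 = 15.365
ΔCt(EGF-stimulated) = 37.840 − 17.970 = 19.870
ΔΔCt = 19.870 − 15.365 = 4.505
Fold change = 2^(−4.505) = 0.0440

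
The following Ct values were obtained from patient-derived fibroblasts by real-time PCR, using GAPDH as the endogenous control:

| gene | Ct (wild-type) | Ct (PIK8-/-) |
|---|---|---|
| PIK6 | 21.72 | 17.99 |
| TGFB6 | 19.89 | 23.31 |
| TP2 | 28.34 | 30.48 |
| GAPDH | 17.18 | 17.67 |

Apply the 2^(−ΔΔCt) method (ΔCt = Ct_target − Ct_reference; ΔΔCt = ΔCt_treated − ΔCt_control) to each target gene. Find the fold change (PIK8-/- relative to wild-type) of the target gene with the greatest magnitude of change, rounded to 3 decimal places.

18.636

PIK6: ΔΔCt = (17.99−17.67) − (21.72−17.18) = 0.32 − 4.54 = -4.22; fold change = 2^4.22 = 18.636
TGFB6: ΔΔCt = (23.31−17.67) − (19.89−17.18) = 5.64 − 2.71 = 2.93; fold change = 2^-2.93 = 0.131
TP2: ΔΔCt = (30.48−17.67) − (28.34−17.18) = 12.81 − 11.16 = 1.65; fold change = 2^-1.65 = 0.319
PIK6 has the largest |ΔΔCt| = 4.22.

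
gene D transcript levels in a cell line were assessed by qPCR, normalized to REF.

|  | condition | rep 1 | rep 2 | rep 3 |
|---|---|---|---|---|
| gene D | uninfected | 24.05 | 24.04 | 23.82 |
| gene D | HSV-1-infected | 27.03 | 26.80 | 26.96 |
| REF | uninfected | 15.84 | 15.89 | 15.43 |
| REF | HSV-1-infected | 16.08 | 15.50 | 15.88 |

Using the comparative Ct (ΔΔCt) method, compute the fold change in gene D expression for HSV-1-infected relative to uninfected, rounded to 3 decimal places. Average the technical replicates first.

Mean Ct: gene D uninfected 23.970; gene D HSV-1-infected 26.930; REF uninfected 15.720; REF HSV-1-infected 15.820
ΔCt(uninfected) = 23.970 − 15.720 = 8.250
ΔCt(HSV-1-infected) = 26.930 − 15.820 = 11.110
ΔΔCt = 11.110 − 8.250 = 2.860
Fold change = 2^(−2.860) = 0.1377

0.138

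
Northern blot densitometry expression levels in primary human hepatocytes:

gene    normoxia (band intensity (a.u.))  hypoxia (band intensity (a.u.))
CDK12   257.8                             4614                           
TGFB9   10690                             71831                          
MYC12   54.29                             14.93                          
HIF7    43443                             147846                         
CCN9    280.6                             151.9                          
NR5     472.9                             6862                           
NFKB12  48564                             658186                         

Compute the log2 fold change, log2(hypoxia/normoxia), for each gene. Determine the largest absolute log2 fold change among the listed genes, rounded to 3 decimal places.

4.162

log2(4614/257.8) = 4.162  (CDK12)
log2(71831/10690) = 2.748  (TGFB9)
log2(14.93/54.29) = -1.862  (MYC12)
log2(147846/43443) = 1.767  (HIF7)
log2(151.9/280.6) = -0.885  (CCN9)
log2(6862/472.9) = 3.859  (NR5)
log2(658186/48564) = 3.761  (NFKB12)
The largest magnitude belongs to CDK12.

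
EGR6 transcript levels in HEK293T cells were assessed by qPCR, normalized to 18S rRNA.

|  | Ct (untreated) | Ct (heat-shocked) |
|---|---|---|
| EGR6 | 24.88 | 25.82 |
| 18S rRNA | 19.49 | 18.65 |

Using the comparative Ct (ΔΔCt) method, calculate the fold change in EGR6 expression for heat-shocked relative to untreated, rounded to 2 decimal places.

ΔCt(untreated) = 24.880 − 19.490 = 5.390
ΔCt(heat-shocked) = 25.820 − 18.650 = 7.170
ΔΔCt = 7.170 − 5.390 = 1.780
Fold change = 2^(−1.780) = 0.291

0.29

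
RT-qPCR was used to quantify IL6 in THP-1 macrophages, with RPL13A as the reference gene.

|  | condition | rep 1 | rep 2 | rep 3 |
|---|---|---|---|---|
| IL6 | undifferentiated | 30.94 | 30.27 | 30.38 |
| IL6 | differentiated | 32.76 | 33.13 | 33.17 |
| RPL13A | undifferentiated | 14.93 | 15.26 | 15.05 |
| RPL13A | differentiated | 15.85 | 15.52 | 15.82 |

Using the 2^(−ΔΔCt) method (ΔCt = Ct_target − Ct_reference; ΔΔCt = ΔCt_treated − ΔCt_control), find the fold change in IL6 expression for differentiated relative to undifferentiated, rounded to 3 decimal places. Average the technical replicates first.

0.279

Mean Ct: IL6 undifferentiated 30.530; IL6 differentiated 33.020; RPL13A undifferentiated 15.080; RPL13A differentiated 15.730
ΔCt(undifferentiated) = 30.530 − 15.080 = 15.450
ΔCt(differentiated) = 33.020 − 15.730 = 17.290
ΔΔCt = 17.290 − 15.450 = 1.840
Fold change = 2^(−1.840) = 0.2793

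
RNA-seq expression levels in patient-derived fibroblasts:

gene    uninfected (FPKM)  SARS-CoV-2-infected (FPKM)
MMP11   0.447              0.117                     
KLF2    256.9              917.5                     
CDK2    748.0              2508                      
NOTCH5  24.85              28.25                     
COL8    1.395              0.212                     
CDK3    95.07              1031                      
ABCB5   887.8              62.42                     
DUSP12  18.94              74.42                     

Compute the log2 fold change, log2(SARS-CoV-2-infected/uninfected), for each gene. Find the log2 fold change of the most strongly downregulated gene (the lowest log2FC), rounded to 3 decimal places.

-3.830

log2(0.117/0.447) = -1.934  (MMP11)
log2(917.5/256.9) = 1.837  (KLF2)
log2(2508/748.0) = 1.745  (CDK2)
log2(28.25/24.85) = 0.185  (NOTCH5)
log2(0.212/1.395) = -2.718  (COL8)
log2(1031/95.07) = 3.439  (CDK3)
log2(62.42/887.8) = -3.830  (ABCB5)
log2(74.42/18.94) = 1.974  (DUSP12)
ABCB5 is most strongly downregulated.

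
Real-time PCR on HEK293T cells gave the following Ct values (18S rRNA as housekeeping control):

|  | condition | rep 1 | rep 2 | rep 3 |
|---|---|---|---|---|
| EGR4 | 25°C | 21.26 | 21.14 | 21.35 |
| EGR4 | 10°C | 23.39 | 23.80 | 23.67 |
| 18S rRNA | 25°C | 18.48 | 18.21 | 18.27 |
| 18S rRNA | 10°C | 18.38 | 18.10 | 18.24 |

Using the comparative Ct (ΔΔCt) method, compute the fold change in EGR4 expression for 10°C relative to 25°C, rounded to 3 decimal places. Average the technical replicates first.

0.183

Mean Ct: EGR4 25°C 21.250; EGR4 10°C 23.620; 18S rRNA 25°C 18.320; 18S rRNA 10°C 18.240
ΔCt(25°C) = 21.250 − 18.320 = 2.930
ΔCt(10°C) = 23.620 − 18.240 = 5.380
ΔΔCt = 5.380 − 2.930 = 2.450
Fold change = 2^(−2.450) = 0.1830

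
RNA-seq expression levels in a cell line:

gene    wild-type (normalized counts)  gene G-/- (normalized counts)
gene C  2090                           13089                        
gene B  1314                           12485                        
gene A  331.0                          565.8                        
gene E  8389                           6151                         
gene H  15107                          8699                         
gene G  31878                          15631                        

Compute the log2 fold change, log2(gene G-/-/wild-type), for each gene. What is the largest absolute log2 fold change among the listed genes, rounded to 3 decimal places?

log2(13089/2090) = 2.647  (gene C)
log2(12485/1314) = 3.248  (gene B)
log2(565.8/331.0) = 0.773  (gene A)
log2(6151/8389) = -0.448  (gene E)
log2(8699/15107) = -0.796  (gene H)
log2(15631/31878) = -1.028  (gene G)
The largest magnitude belongs to gene B.

3.248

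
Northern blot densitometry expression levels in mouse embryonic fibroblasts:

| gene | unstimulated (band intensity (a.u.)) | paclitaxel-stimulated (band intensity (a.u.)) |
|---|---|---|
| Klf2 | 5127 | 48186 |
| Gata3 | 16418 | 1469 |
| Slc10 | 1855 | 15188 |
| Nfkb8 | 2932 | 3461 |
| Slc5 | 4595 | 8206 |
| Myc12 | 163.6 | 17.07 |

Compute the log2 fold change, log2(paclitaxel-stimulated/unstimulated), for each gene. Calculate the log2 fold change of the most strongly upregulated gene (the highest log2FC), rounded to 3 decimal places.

3.232

log2(48186/5127) = 3.232  (Klf2)
log2(1469/16418) = -3.482  (Gata3)
log2(15188/1855) = 3.033  (Slc10)
log2(3461/2932) = 0.239  (Nfkb8)
log2(8206/4595) = 0.837  (Slc5)
log2(17.07/163.6) = -3.261  (Myc12)
Klf2 is most strongly upregulated.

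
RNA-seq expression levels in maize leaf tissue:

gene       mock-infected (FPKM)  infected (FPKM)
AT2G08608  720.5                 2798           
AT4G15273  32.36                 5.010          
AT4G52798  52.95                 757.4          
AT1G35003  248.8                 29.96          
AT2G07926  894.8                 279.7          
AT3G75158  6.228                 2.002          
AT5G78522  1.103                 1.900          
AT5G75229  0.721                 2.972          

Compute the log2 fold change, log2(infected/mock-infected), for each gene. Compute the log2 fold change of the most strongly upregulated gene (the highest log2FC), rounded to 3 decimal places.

3.838

log2(2798/720.5) = 1.957  (AT2G08608)
log2(5.010/32.36) = -2.691  (AT4G15273)
log2(757.4/52.95) = 3.838  (AT4G52798)
log2(29.96/248.8) = -3.054  (AT1G35003)
log2(279.7/894.8) = -1.678  (AT2G07926)
log2(2.002/6.228) = -1.637  (AT3G75158)
log2(1.900/1.103) = 0.785  (AT5G78522)
log2(2.972/0.721) = 2.043  (AT5G75229)
AT4G52798 is most strongly upregulated.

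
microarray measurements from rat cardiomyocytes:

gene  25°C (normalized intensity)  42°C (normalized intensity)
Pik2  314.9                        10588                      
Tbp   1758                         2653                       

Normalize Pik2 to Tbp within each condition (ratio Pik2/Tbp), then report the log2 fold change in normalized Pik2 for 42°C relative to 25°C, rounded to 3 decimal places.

4.478

Pik2/Tbp (25°C) = 314.9 / 1758 = 0.17912
Pik2/Tbp (42°C) = 10588 / 2653 = 3.991
Fold change = 3.991 / 0.17912 = 22.2804
log2(22.2804) = 4.4777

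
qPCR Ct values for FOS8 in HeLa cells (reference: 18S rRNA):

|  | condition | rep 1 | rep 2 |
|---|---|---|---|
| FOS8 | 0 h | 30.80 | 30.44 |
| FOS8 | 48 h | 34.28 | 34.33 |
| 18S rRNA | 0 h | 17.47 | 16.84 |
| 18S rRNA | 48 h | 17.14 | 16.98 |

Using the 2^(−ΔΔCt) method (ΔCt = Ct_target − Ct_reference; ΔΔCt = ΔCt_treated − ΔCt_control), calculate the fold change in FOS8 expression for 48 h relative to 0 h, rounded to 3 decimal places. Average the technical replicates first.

0.073

Mean Ct: FOS8 0 h 30.620; FOS8 48 h 34.305; 18S rRNA 0 h 17.155; 18S rRNA 48 h 17.060
ΔCt(0 h) = 30.620 − 17.155 = 13.465
ΔCt(48 h) = 34.305 − 17.060 = 17.245
ΔΔCt = 17.245 − 13.465 = 3.780
Fold change = 2^(−3.780) = 0.0728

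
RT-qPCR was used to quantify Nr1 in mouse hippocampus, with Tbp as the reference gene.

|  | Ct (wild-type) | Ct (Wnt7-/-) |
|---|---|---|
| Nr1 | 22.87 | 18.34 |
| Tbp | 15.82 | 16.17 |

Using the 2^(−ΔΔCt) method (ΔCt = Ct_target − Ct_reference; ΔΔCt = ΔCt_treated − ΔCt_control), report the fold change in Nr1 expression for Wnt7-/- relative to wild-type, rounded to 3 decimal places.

29.446

ΔCt(wild-type) = 22.870 − 15.820 = 7.050
ΔCt(Wnt7-/-) = 18.340 − 16.170 = 2.170
ΔΔCt = 2.170 − 7.050 = -4.880
Fold change = 2^(−(-4.880)) = 2^4.880 = 29.4460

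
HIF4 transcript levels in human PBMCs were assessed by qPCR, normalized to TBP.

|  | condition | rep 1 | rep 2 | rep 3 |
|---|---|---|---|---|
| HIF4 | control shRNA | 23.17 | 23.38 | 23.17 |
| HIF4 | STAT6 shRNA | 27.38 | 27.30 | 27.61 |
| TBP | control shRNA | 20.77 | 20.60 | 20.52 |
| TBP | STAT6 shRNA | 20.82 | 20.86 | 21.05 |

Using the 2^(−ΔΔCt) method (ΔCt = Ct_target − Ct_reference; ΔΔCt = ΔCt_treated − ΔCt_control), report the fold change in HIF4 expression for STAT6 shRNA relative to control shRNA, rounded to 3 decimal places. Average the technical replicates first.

0.067

Mean Ct: HIF4 control shRNA 23.240; HIF4 STAT6 shRNA 27.430; TBP control shRNA 20.630; TBP STAT6 shRNA 20.910
ΔCt(control shRNA) = 23.240 − 20.630 = 2.610
ΔCt(STAT6 shRNA) = 27.430 − 20.910 = 6.520
ΔΔCt = 6.520 − 2.610 = 3.910
Fold change = 2^(−3.910) = 0.0665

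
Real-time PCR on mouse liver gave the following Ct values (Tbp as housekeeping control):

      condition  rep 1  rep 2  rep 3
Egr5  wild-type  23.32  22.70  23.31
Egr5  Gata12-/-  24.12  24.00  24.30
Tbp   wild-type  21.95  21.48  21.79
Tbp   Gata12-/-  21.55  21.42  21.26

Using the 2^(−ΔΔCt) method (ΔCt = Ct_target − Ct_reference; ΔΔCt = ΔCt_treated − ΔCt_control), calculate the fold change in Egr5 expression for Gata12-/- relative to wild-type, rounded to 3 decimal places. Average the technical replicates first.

0.390

Mean Ct: Egr5 wild-type 23.110; Egr5 Gata12-/- 24.140; Tbp wild-type 21.740; Tbp Gata12-/- 21.410
ΔCt(wild-type) = 23.110 − 21.740 = 1.370
ΔCt(Gata12-/-) = 24.140 − 21.410 = 2.730
ΔΔCt = 2.730 − 1.370 = 1.360
Fold change = 2^(−1.360) = 0.3896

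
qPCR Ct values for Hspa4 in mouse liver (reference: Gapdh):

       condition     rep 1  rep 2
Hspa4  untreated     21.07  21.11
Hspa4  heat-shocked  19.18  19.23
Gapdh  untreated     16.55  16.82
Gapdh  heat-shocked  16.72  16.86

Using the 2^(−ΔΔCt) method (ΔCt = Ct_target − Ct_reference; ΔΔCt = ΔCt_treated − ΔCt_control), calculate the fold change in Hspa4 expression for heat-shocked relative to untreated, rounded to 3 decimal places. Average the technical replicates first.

Mean Ct: Hspa4 untreated 21.090; Hspa4 heat-shocked 19.205; Gapdh untreated 16.685; Gapdh heat-shocked 16.790
ΔCt(untreated) = 21.090 − 16.685 = 4.405
ΔCt(heat-shocked) = 19.205 − 16.790 = 2.415
ΔΔCt = 2.415 − 4.405 = -1.990
Fold change = 2^(−(-1.990)) = 2^1.990 = 3.9724

3.972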